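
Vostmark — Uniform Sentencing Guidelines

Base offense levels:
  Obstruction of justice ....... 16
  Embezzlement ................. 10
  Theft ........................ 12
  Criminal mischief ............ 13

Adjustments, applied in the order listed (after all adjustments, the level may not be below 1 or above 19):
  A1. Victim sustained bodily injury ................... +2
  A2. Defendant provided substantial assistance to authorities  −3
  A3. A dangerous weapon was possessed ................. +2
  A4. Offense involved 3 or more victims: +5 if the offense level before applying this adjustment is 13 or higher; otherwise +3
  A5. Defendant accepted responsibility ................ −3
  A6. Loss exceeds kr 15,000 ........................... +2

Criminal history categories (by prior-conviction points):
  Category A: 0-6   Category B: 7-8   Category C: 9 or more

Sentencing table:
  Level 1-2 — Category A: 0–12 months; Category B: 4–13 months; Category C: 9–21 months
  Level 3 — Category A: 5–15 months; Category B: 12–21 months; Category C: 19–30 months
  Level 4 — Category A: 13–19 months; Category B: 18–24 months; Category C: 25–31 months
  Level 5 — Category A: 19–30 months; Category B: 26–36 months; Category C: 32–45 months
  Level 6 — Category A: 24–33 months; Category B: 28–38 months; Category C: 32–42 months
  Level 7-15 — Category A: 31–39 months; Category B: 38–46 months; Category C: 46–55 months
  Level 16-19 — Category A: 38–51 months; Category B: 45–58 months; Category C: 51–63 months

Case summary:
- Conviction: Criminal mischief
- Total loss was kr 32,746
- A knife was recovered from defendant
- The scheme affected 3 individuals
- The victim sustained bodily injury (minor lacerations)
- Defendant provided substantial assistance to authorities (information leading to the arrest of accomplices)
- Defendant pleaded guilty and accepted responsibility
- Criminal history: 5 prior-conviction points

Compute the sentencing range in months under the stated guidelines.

Base offense level for criminal mischief: 13.
A1 applies: 13 + 2 = 15.
A2 applies: 15 − 3 = 12.
A3 applies: 12 + 2 = 14.
A4 applies (level before this adjustment is 14 ≥ 13, so +5): 14 + 5 = 19.
A5 applies: 19 − 3 = 16.
A6 applies: 16 + 2 = 18.
Final offense level: 18.
Criminal history: 5 prior points → Category A (0-6).
Level 18 falls in the 16-19 band.
Grid: Level 16-19 × Category A = 38-51 months.

38-51 months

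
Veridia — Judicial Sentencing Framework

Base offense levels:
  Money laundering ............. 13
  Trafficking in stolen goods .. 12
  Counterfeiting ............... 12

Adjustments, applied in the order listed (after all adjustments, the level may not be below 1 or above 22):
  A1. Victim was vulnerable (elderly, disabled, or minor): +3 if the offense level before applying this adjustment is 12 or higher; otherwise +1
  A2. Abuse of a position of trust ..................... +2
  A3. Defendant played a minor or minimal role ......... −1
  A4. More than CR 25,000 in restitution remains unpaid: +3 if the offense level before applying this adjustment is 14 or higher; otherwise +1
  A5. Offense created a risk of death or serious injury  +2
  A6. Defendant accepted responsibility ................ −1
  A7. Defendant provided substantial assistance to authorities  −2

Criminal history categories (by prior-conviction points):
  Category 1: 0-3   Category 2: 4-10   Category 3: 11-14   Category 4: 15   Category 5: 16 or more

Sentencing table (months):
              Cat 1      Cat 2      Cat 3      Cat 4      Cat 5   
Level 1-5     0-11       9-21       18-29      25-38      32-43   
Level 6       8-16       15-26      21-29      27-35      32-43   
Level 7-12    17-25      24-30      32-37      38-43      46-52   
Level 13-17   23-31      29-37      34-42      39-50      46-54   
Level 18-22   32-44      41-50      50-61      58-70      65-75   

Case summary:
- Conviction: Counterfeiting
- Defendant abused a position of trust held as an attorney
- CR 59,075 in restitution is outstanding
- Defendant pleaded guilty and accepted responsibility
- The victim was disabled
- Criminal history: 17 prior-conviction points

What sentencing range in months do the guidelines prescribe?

65-75 months

Base offense level for counterfeiting: 12.
A1 applies (level before this adjustment is 12 ≥ 12, so +3): 12 + 3 = 15.
A2 applies: 15 + 2 = 17.
A3 does not apply.
A4 applies (level before this adjustment is 17 ≥ 14, so +3): 17 + 3 = 20.
A6 applies: 20 − 1 = 19.
Final offense level: 19.
Criminal history: 17 prior points → Category 5 (16+).
Level 19 falls in the 18-22 band.
Grid: Level 18-22 × Category 5 = 65-75 months.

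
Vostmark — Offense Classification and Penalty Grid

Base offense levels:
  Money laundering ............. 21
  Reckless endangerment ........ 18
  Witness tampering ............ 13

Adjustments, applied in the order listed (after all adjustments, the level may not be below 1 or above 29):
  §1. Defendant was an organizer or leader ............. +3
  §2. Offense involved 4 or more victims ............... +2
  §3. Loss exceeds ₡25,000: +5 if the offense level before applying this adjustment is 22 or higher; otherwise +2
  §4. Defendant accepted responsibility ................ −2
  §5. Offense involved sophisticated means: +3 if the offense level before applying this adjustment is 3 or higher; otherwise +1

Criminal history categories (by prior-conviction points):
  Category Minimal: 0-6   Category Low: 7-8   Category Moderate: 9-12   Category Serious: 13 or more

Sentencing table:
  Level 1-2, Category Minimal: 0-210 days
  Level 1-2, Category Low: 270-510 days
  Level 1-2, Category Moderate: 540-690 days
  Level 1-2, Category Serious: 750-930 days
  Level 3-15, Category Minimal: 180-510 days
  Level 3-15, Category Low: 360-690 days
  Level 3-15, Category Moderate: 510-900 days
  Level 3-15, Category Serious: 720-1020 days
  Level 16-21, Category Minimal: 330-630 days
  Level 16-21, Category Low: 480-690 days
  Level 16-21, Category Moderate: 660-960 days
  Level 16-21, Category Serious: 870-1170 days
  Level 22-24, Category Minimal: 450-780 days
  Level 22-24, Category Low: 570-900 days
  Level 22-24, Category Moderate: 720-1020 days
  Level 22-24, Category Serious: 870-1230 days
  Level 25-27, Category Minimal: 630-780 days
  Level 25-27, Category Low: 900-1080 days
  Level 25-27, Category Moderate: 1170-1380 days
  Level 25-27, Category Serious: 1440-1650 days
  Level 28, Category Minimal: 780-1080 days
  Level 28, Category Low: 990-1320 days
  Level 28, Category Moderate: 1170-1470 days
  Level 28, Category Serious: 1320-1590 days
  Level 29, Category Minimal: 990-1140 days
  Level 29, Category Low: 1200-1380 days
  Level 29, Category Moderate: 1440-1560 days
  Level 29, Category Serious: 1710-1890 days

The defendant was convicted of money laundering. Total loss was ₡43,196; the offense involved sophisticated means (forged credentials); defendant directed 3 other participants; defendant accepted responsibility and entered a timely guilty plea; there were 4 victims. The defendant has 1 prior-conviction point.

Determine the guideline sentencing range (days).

Base offense level for money laundering: 21.
§1 applies: 21 + 3 = 24.
§2 applies: 24 + 2 = 26.
§3 applies (level before this adjustment is 26 ≥ 22, so +5): 26 + 5 = 31.
§4 applies: 31 − 2 = 29.
§5 applies (level before this adjustment is 29 ≥ 3, so +3): 29 + 3 = 32.
Level 32 exceeds the maximum of 29; capped at 29.
Final offense level: 29.
Criminal history: 1 prior point → Category Minimal (0-6).
Level 29 falls in the 29 band.
Grid: Level 29 × Category Minimal = 990-1140 days.

990-1140 days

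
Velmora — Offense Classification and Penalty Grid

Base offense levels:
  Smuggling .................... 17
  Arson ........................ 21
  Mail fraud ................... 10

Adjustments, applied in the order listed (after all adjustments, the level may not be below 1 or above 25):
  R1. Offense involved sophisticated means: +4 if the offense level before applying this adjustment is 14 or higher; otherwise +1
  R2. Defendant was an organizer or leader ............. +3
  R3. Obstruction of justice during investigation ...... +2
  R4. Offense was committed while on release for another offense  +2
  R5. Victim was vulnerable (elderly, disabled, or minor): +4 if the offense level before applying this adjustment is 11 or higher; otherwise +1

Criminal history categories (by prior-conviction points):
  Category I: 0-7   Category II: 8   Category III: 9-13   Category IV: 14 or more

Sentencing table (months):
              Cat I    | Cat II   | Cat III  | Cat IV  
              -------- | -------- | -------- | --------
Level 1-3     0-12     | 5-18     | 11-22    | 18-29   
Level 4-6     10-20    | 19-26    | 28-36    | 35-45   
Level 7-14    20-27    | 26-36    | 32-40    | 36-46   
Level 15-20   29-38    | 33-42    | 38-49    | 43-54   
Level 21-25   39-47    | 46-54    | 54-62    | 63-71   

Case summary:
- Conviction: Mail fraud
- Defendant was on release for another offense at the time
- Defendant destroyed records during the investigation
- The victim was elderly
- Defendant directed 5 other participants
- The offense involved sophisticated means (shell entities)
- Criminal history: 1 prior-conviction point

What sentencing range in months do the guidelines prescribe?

39-47 months

Base offense level for mail fraud: 10.
R1 applies (level before this adjustment is 10 < 14, so +1): 10 + 1 = 11.
R2 applies: 11 + 3 = 14.
R3 applies: 14 + 2 = 16.
R4 applies: 16 + 2 = 18.
R5 applies (level before this adjustment is 18 ≥ 11, so +4): 18 + 4 = 22.
Final offense level: 22.
Criminal history: 1 prior point → Category I (0-7).
Level 22 falls in the 21-25 band.
Grid: Level 21-25 × Category I = 39-47 months.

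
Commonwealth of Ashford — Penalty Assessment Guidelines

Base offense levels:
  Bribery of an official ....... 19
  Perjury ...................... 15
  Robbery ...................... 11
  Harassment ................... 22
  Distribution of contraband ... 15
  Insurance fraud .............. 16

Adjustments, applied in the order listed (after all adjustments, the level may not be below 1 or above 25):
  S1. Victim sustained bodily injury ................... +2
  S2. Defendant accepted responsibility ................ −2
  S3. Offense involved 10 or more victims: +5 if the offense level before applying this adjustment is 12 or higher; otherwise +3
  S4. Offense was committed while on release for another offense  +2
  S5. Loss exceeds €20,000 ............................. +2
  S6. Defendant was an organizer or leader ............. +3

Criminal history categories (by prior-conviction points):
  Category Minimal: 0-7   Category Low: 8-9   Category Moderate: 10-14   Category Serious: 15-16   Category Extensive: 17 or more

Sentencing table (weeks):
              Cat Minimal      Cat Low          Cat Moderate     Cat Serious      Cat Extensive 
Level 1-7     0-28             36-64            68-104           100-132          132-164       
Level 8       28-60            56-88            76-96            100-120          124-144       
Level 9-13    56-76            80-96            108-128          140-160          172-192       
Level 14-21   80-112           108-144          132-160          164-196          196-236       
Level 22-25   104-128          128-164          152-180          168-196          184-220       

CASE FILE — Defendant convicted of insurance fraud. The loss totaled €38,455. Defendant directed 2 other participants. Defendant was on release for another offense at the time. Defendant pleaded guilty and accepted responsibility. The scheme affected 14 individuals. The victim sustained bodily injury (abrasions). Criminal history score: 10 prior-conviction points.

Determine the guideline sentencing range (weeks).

152-180 weeks

Base offense level for insurance fraud: 16.
S1 applies: 16 + 2 = 18.
S2 applies: 18 − 2 = 16.
S3 applies (level before this adjustment is 16 ≥ 12, so +5): 16 + 5 = 21.
S4 applies: 21 + 2 = 23.
S5 applies: 23 + 2 = 25.
S6 applies: 25 + 3 = 28.
Level 28 exceeds the maximum of 25; capped at 25.
Final offense level: 25.
Criminal history: 10 prior points → Category Moderate (10-14).
Level 25 falls in the 22-25 band.
Grid: Level 22-25 × Category Moderate = 152-180 weeks.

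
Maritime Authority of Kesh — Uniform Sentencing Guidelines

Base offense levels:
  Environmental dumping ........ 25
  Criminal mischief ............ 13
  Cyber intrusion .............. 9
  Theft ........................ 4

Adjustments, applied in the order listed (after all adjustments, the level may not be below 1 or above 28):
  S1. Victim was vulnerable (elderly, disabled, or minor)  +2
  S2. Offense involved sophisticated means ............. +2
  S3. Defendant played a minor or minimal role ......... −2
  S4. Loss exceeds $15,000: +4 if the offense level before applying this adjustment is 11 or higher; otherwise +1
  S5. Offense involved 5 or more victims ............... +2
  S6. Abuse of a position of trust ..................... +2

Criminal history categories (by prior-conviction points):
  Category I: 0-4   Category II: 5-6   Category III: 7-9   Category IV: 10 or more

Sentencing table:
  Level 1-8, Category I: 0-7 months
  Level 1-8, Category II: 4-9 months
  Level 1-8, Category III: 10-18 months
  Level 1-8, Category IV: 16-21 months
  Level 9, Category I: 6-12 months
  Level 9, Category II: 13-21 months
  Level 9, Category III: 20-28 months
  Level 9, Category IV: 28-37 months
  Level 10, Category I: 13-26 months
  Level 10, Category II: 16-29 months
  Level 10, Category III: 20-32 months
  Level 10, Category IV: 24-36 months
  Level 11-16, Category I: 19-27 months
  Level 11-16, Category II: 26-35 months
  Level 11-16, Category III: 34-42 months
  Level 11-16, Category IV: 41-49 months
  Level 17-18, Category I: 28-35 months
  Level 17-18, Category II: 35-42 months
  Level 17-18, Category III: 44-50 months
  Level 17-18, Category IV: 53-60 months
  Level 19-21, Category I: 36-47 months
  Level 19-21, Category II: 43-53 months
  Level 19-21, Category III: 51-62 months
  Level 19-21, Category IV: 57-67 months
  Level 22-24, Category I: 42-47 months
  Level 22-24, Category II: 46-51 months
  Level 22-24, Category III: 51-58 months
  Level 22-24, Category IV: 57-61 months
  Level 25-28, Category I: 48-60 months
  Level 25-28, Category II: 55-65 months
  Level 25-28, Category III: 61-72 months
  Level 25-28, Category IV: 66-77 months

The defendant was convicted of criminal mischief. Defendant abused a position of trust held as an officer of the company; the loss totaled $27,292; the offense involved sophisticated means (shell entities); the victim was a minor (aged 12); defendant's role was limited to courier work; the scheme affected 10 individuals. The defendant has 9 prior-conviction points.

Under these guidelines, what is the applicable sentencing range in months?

Base offense level for criminal mischief: 13.
S1 applies: 13 + 2 = 15.
S2 applies: 15 + 2 = 17.
S3 applies: 17 − 2 = 15.
S4 applies (level before this adjustment is 15 ≥ 11, so +4): 15 + 4 = 19.
S5 applies: 19 + 2 = 21.
S6 applies: 21 + 2 = 23.
Final offense level: 23.
Criminal history: 9 prior points → Category III (7-9).
Level 23 falls in the 22-24 band.
Grid: Level 22-24 × Category III = 51-58 months.

51-58 months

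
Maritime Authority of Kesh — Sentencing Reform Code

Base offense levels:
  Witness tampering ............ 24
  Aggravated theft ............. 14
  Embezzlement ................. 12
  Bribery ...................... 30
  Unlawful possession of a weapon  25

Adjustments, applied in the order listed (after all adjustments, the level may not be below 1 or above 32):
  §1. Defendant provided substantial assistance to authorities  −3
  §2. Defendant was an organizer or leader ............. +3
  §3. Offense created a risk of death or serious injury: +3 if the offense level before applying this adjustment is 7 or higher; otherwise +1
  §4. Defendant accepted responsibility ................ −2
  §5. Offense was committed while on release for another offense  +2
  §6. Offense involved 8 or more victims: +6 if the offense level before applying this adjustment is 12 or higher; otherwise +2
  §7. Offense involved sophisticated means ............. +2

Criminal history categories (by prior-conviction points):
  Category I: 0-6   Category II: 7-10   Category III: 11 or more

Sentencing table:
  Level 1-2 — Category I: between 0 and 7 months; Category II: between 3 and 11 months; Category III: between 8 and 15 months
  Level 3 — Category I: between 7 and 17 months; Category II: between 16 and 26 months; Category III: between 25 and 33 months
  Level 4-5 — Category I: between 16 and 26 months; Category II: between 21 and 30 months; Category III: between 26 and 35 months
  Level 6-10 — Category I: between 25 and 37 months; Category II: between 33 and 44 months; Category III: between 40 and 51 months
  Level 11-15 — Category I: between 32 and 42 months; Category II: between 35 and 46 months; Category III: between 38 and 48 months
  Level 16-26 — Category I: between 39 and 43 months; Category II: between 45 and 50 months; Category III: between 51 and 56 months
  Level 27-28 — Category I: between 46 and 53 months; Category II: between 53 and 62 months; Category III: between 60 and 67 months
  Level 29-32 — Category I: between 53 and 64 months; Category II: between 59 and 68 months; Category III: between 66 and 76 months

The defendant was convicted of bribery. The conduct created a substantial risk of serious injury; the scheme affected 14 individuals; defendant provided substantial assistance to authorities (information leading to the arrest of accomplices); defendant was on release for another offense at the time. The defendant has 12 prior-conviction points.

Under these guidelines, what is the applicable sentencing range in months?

Base offense level for bribery: 30.
§1 applies: 30 − 3 = 27.
§3 applies (level before this adjustment is 27 ≥ 7, so +3): 27 + 3 = 30.
§5 applies: 30 + 2 = 32.
§6 applies (level before this adjustment is 32 ≥ 12, so +6): 32 + 6 = 38.
Level 38 exceeds the maximum of 32; capped at 32.
Final offense level: 32.
Criminal history: 12 prior points → Category III (11+).
Level 32 falls in the 29-32 band.
Grid: Level 29-32 × Category III = 66-76 months.

66-76 months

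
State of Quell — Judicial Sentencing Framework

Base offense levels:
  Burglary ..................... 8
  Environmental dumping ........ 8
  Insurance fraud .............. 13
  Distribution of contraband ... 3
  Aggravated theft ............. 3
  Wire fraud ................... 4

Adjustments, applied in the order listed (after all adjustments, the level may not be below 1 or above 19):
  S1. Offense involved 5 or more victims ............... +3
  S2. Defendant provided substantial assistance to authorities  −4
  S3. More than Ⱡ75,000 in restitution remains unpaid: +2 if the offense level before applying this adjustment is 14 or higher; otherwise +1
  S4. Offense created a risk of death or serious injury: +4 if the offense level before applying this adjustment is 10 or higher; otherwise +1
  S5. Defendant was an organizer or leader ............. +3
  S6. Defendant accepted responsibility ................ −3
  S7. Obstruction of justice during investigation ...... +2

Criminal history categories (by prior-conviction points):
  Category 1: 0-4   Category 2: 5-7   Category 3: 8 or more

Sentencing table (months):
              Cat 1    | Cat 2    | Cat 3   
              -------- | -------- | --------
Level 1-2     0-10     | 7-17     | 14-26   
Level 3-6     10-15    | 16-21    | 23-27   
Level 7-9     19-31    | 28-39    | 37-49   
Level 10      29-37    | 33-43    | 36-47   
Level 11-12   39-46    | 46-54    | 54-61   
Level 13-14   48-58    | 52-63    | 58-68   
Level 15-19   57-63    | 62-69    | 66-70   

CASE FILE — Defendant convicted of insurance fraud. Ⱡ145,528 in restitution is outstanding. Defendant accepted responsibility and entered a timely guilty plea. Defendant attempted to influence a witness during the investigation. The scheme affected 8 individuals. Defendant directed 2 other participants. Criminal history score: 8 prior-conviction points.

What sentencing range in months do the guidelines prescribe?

66-70 months

Base offense level for insurance fraud: 13.
S1 applies: 13 + 3 = 16.
S2 does not apply.
S3 applies (level before this adjustment is 16 ≥ 14, so +2): 16 + 2 = 18.
S5 applies: 18 + 3 = 21.
S6 applies: 21 − 3 = 18.
S7 applies: 18 + 2 = 20.
Level 20 exceeds the maximum of 19; capped at 19.
Final offense level: 19.
Criminal history: 8 prior points → Category 3 (8+).
Level 19 falls in the 15-19 band.
Grid: Level 15-19 × Category 3 = 66-70 months.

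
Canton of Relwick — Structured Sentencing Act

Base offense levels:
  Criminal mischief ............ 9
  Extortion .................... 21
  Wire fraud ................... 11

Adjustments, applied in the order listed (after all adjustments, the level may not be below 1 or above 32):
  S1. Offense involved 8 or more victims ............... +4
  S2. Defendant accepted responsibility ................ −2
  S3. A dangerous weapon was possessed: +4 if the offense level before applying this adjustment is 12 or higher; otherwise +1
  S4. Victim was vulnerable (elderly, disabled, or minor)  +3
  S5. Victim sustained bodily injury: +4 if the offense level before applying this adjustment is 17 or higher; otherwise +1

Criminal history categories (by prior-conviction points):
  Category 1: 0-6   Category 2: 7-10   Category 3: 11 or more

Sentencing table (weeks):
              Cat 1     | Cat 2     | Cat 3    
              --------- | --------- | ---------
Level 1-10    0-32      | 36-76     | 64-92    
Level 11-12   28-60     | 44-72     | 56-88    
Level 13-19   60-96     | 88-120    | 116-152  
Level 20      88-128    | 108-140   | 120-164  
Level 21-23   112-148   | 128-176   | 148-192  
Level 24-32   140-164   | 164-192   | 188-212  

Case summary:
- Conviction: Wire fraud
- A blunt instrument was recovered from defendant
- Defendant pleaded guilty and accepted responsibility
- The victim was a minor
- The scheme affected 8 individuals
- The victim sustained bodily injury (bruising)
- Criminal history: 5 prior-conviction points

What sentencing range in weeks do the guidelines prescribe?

Base offense level for wire fraud: 11.
S1 applies: 11 + 4 = 15.
S2 applies: 15 − 2 = 13.
S3 applies (level before this adjustment is 13 ≥ 12, so +4): 13 + 4 = 17.
S4 applies: 17 + 3 = 20.
S5 applies (level before this adjustment is 20 ≥ 17, so +4): 20 + 4 = 24.
Final offense level: 24.
Criminal history: 5 prior points → Category 1 (0-6).
Level 24 falls in the 24-32 band.
Grid: Level 24-32 × Category 1 = 140-164 weeks.

140-164 weeks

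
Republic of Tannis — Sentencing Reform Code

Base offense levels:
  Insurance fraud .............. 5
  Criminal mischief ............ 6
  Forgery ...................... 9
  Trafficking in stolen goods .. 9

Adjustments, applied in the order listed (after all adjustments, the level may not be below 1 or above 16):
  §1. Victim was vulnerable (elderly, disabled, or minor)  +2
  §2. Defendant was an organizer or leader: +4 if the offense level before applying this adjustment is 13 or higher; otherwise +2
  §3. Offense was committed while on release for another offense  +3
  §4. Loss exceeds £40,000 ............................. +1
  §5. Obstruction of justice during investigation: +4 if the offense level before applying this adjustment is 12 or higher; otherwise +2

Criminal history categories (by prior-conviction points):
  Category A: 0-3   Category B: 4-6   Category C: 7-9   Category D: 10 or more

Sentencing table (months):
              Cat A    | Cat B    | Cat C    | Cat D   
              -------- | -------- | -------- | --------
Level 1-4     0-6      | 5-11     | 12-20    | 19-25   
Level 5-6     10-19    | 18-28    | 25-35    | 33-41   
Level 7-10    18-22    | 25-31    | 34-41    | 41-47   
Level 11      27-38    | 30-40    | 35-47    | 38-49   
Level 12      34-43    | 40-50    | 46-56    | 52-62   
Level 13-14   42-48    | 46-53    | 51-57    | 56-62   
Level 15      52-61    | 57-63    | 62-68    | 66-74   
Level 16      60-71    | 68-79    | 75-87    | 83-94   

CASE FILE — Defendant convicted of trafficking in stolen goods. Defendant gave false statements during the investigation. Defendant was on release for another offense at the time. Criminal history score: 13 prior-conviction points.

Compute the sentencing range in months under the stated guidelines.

83-94 months

Base offense level for trafficking in stolen goods: 9.
§2 does not apply.
§3 applies: 9 + 3 = 12.
§4 does not apply.
§5 applies (level before this adjustment is 12 ≥ 12, so +4): 12 + 4 = 16.
Final offense level: 16.
Criminal history: 13 prior points → Category D (10+).
Level 16 falls in the 16 band.
Grid: Level 16 × Category D = 83-94 months.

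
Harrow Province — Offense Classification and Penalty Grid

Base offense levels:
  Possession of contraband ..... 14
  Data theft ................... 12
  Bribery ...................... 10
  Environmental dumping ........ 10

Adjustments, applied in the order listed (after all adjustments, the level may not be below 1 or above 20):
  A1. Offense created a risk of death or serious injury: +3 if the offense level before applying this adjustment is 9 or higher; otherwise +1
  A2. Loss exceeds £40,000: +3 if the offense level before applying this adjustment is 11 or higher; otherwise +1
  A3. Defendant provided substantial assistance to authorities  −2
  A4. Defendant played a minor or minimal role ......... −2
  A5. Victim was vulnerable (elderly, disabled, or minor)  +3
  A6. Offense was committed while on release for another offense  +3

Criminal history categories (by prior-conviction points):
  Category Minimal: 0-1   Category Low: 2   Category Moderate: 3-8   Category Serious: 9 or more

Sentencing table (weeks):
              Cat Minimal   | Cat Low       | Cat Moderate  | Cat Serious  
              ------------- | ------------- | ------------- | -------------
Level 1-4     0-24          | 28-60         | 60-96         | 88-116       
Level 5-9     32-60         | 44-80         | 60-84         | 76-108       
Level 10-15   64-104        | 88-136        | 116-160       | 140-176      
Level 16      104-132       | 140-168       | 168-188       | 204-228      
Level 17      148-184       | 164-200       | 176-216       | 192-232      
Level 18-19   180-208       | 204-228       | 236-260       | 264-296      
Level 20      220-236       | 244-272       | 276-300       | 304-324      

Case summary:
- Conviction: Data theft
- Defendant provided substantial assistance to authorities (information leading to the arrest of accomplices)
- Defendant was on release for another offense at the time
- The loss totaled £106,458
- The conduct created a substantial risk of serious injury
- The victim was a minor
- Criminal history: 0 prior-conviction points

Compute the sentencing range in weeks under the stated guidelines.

220-236 weeks

Base offense level for data theft: 12.
A1 applies (level before this adjustment is 12 ≥ 9, so +3): 12 + 3 = 15.
A2 applies (level before this adjustment is 15 ≥ 11, so +3): 15 + 3 = 18.
A3 applies: 18 − 2 = 16.
A4 does not apply.
A5 applies: 16 + 3 = 19.
A6 applies: 19 + 3 = 22.
Level 22 exceeds the maximum of 20; capped at 20.
Final offense level: 20.
Criminal history: 0 prior points → Category Minimal (0-1).
Level 20 falls in the 20 band.
Grid: Level 20 × Category Minimal = 220-236 weeks.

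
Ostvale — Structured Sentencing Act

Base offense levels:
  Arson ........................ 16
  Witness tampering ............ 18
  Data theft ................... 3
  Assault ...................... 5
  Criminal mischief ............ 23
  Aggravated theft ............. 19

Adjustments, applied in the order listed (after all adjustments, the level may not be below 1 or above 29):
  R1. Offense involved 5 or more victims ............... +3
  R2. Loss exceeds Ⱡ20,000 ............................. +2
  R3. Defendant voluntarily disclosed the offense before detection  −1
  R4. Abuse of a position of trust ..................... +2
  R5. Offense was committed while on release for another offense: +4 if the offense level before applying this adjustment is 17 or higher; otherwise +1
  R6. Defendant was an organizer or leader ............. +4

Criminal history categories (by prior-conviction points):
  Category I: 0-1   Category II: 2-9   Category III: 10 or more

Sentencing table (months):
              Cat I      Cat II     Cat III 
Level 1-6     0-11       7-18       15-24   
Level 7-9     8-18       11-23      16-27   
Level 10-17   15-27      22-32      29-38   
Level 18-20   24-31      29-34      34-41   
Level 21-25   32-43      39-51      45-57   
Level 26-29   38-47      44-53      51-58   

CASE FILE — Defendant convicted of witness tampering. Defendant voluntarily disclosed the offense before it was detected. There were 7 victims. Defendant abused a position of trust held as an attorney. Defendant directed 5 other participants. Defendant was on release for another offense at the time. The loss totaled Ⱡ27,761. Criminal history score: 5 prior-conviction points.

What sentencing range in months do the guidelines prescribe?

44-53 months

Base offense level for witness tampering: 18.
R1 applies: 18 + 3 = 21.
R2 applies: 21 + 2 = 23.
R3 applies: 23 − 1 = 22.
R4 applies: 22 + 2 = 24.
R5 applies (level before this adjustment is 24 ≥ 17, so +4): 24 + 4 = 28.
R6 applies: 28 + 4 = 32.
Level 32 exceeds the maximum of 29; capped at 29.
Final offense level: 29.
Criminal history: 5 prior points → Category II (2-9).
Level 29 falls in the 26-29 band.
Grid: Level 26-29 × Category II = 44-53 months.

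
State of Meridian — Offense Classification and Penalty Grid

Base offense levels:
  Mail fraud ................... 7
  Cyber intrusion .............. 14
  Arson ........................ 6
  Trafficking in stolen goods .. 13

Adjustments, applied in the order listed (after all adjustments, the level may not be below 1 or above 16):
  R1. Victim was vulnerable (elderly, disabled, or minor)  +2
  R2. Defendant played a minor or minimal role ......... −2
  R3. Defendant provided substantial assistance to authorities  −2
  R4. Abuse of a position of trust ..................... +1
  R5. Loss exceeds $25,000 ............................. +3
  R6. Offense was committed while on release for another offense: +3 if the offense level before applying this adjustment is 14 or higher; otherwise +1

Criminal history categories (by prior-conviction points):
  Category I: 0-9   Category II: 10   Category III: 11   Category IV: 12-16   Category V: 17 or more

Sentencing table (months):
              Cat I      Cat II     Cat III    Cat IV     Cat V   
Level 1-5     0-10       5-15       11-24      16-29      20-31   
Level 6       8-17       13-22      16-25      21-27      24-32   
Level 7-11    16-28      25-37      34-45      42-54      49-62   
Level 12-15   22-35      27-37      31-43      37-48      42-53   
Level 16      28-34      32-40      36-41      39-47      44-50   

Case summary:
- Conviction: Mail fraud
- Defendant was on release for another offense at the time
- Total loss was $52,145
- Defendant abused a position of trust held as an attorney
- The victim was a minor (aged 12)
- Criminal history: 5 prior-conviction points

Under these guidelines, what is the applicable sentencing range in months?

Base offense level for mail fraud: 7.
R1 applies: 7 + 2 = 9.
R4 applies: 9 + 1 = 10.
R5 applies: 10 + 3 = 13.
R6 applies (level before this adjustment is 13 < 14, so +1): 13 + 1 = 14.
Final offense level: 14.
Criminal history: 5 prior points → Category I (0-9).
Level 14 falls in the 12-15 band.
Grid: Level 12-15 × Category I = 22-35 months.

22-35 months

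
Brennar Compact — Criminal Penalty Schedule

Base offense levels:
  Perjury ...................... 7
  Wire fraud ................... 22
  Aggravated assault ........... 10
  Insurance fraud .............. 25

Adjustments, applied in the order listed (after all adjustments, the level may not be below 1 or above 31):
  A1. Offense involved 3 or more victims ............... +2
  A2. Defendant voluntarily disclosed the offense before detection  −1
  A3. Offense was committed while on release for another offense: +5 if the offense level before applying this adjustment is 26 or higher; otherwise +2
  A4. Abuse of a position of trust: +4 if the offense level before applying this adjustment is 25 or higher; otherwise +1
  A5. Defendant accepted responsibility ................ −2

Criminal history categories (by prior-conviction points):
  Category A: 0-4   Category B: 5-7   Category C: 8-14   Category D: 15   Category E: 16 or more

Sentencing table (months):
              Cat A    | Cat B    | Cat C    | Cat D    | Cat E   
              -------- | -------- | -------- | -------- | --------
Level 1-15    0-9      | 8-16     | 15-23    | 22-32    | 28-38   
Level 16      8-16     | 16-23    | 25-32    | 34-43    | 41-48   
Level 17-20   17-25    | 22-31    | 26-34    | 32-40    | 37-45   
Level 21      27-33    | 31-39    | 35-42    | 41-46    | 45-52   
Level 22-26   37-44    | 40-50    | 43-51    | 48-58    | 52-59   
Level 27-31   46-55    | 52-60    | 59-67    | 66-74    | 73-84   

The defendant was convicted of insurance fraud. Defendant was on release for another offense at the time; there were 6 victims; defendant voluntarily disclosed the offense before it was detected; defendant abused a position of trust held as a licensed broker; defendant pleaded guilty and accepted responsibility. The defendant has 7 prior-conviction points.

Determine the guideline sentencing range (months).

Base offense level for insurance fraud: 25.
A1 applies: 25 + 2 = 27.
A2 applies: 27 − 1 = 26.
A3 applies (level before this adjustment is 26 ≥ 26, so +5): 26 + 5 = 31.
A4 applies (level before this adjustment is 31 ≥ 25, so +4): 31 + 4 = 35.
A5 applies: 35 − 2 = 33.
Level 33 exceeds the maximum of 31; capped at 31.
Final offense level: 31.
Criminal history: 7 prior points → Category B (5-7).
Level 31 falls in the 27-31 band.
Grid: Level 27-31 × Category B = 52-60 months.

52-60 months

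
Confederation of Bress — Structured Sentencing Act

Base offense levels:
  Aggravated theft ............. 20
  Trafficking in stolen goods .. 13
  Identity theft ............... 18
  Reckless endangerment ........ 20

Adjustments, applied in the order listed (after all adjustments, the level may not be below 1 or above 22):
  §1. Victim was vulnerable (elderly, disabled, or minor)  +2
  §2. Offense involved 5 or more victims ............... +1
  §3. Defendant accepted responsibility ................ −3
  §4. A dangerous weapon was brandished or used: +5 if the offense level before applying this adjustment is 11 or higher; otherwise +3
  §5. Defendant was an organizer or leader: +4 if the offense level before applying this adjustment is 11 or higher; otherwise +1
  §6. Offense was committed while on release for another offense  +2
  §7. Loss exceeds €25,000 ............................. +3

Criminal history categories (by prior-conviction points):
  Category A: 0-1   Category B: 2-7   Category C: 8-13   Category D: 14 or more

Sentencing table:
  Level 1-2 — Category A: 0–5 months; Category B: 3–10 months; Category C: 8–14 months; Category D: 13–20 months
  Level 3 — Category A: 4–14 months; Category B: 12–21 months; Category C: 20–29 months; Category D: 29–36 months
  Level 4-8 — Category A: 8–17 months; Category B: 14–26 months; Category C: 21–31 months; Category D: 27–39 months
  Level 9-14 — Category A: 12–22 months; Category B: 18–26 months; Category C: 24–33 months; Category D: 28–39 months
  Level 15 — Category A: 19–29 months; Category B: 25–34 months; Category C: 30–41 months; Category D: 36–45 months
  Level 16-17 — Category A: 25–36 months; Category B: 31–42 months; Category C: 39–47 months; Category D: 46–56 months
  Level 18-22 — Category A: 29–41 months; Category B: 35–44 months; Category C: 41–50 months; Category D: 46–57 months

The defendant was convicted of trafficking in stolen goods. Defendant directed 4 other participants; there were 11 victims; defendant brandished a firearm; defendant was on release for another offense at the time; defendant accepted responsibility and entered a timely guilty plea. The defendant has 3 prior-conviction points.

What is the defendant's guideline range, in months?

Base offense level for trafficking in stolen goods: 13.
§2 applies: 13 + 1 = 14.
§3 applies: 14 − 3 = 11.
§4 applies (level before this adjustment is 11 ≥ 11, so +5): 11 + 5 = 16.
§5 applies (level before this adjustment is 16 ≥ 11, so +4): 16 + 4 = 20.
§6 applies: 20 + 2 = 22.
§7 does not apply.
Final offense level: 22.
Criminal history: 3 prior points → Category B (2-7).
Level 22 falls in the 18-22 band.
Grid: Level 18-22 × Category B = 35-44 months.

35-44 months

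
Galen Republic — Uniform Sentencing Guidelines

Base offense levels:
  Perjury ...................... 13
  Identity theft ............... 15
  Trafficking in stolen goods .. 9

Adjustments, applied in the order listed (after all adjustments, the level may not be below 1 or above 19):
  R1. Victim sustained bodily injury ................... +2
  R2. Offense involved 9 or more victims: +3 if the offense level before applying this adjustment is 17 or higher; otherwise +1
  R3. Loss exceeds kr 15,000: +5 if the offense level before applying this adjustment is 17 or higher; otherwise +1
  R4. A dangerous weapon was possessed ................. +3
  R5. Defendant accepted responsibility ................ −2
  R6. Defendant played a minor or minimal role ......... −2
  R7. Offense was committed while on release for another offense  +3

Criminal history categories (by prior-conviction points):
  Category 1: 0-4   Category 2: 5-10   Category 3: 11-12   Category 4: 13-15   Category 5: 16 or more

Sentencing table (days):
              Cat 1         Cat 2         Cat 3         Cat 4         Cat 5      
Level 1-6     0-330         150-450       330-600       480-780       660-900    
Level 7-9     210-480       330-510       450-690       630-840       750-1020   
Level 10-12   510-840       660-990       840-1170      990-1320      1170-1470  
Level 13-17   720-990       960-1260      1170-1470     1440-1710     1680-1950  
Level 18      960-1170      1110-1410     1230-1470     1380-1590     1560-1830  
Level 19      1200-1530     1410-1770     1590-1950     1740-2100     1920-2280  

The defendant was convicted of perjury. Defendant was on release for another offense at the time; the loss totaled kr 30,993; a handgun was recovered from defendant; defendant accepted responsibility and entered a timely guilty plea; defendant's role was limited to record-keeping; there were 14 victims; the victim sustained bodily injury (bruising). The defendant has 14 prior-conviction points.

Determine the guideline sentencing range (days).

1740-2100 days

Base offense level for perjury: 13.
R1 applies: 13 + 2 = 15.
R2 applies (level before this adjustment is 15 < 17, so +1): 15 + 1 = 16.
R3 applies (level before this adjustment is 16 < 17, so +1): 16 + 1 = 17.
R4 applies: 17 + 3 = 20.
R5 applies: 20 − 2 = 18.
R6 applies: 18 − 2 = 16.
R7 applies: 16 + 3 = 19.
Final offense level: 19.
Criminal history: 14 prior points → Category 4 (13-15).
Level 19 falls in the 19 band.
Grid: Level 19 × Category 4 = 1740-2100 days.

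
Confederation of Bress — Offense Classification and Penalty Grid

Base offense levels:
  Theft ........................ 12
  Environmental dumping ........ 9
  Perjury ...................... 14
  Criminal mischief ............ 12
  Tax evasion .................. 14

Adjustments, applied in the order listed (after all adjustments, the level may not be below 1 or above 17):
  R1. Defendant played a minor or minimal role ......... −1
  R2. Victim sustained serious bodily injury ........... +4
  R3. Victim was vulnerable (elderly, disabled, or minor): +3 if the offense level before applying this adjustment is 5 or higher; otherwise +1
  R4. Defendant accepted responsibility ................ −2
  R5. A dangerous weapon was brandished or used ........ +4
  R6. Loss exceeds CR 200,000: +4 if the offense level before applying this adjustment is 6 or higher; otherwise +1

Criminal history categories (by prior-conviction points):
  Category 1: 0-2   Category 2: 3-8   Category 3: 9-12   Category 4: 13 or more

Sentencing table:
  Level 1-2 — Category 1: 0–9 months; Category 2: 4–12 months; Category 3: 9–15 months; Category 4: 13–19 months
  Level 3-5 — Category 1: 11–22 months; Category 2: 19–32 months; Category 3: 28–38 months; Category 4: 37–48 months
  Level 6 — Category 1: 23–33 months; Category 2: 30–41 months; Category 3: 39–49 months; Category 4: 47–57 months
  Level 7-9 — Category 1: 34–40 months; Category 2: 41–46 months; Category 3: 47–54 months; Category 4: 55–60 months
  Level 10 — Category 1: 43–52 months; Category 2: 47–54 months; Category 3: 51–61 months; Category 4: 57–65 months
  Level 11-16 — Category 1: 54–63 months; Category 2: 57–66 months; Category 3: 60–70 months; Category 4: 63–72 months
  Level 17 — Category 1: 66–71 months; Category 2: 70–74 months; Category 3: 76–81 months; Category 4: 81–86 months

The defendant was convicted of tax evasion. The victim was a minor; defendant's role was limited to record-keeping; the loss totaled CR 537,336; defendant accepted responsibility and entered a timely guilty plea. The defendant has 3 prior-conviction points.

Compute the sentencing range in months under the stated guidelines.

Base offense level for tax evasion: 14.
R1 applies: 14 − 1 = 13.
R3 applies (level before this adjustment is 13 ≥ 5, so +3): 13 + 3 = 16.
R4 applies: 16 − 2 = 14.
R5 does not apply.
R6 applies (level before this adjustment is 14 ≥ 6, so +4): 14 + 4 = 18.
Level 18 exceeds the maximum of 17; capped at 17.
Final offense level: 17.
Criminal history: 3 prior points → Category 2 (3-8).
Level 17 falls in the 17 band.
Grid: Level 17 × Category 2 = 70-74 months.

70-74 months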